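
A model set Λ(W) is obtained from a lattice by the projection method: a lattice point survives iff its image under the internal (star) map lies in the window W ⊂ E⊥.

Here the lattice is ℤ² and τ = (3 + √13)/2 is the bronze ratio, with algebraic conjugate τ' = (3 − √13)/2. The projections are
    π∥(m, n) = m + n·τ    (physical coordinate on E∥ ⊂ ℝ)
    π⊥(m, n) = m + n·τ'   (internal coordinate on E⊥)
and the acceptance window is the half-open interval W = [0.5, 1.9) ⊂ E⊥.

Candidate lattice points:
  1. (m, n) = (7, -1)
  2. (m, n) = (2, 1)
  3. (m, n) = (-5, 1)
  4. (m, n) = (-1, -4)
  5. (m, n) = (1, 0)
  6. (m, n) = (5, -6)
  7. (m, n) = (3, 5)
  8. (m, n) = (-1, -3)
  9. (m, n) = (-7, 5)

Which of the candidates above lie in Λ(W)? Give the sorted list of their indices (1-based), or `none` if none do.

τ' = (3−√13)/2 ≈ -0.30278.
[1] lift (7,-1): star map gives 7.30278; window check 0.5 ≤ 7.30278 < 1.9 is false → out
[2] lift (2,1): star map gives 1.69722; window check 0.5 ≤ 1.69722 < 1.9 is true → IN Λ
[3] lift (-5,1): star map gives -5.30278; window check 0.5 ≤ -5.30278 < 1.9 is false → out
[4] lift (-1,-4): star map gives 0.21110; window check 0.5 ≤ 0.21110 < 1.9 is false → out
[5] lift (1,0): star map gives 1.00000; window check 0.5 ≤ 1.00000 < 1.9 is true → IN Λ
[6] lift (5,-6): star map gives 6.81665; window check 0.5 ≤ 6.81665 < 1.9 is false → out
[7] lift (3,5): star map gives 1.48612; window check 0.5 ≤ 1.48612 < 1.9 is true → IN Λ
[8] lift (-1,-3): star map gives -0.09167; window check 0.5 ≤ -0.09167 < 1.9 is false → out
[9] lift (-7,5): star map gives -8.51388; window check 0.5 ≤ -8.51388 < 1.9 is false → out

2, 5, 7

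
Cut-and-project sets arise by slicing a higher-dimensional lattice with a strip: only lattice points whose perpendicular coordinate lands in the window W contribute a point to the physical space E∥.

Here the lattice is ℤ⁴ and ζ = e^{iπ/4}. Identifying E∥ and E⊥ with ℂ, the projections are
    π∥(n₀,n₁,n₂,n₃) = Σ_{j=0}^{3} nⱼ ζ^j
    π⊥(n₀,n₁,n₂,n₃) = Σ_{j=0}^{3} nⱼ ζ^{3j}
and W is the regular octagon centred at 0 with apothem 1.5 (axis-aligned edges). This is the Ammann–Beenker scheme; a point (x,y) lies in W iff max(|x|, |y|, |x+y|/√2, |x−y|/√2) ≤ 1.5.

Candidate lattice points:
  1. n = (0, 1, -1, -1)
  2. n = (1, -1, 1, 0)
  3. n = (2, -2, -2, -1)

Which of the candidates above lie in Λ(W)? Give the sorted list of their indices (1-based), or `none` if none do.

none

π⊥(n) = n₀ + n₁ζ³ + n₂ζ⁶ + n₃ζ⁹ where ζ = e^{iπ/4}.
candidate 1: n = (0, 1, -1, -1) → π⊥ ≈ (-1.4142, +1.0000); max(|x|,|y|,|x±y|/√2) = 1.7071 > 1.5 ⇒ ∉ W
candidate 2: n = (1, -1, 1, 0) → π⊥ ≈ (+1.7071, -1.7071); max(|x|,|y|,|x±y|/√2) = 2.4142 > 1.5 ⇒ ∉ W
candidate 3: n = (2, -2, -2, -1) → π⊥ ≈ (+2.7071, -0.1213); max(|x|,|y|,|x±y|/√2) = 2.7071 > 1.5 ⇒ ∉ W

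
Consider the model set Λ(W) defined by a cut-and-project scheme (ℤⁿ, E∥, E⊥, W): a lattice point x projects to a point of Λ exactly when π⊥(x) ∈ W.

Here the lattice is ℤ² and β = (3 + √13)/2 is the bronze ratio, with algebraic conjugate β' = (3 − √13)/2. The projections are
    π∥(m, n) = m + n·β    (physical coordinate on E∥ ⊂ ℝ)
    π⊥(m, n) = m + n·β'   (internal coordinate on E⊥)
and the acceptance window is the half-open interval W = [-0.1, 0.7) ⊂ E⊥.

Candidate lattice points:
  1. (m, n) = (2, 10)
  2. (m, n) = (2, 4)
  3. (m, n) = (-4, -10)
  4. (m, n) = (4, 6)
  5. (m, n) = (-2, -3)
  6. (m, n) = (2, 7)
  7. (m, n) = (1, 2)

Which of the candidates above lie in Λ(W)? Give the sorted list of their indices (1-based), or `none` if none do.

β' = (3−√13)/2 ≈ -0.302776.
[1] lift (2,10): star map gives -1.027756; window check -0.1 ≤ -1.027756 < 0.7 is false → out
[2] lift (2,4): star map gives 0.788897; window check -0.1 ≤ 0.788897 < 0.7 is false → out
[3] lift (-4,-10): star map gives -0.972244; window check -0.1 ≤ -0.972244 < 0.7 is false → out
[4] lift (4,6): star map gives 2.183346; window check -0.1 ≤ 2.183346 < 0.7 is false → out
[5] lift (-2,-3): star map gives -1.091673; window check -0.1 ≤ -1.091673 < 0.7 is false → out
[6] lift (2,7): star map gives -0.119429; window check -0.1 ≤ -0.119429 < 0.7 is false → out
[7] lift (1,2): star map gives 0.394449; window check -0.1 ≤ 0.394449 < 0.7 is true → IN Λ

7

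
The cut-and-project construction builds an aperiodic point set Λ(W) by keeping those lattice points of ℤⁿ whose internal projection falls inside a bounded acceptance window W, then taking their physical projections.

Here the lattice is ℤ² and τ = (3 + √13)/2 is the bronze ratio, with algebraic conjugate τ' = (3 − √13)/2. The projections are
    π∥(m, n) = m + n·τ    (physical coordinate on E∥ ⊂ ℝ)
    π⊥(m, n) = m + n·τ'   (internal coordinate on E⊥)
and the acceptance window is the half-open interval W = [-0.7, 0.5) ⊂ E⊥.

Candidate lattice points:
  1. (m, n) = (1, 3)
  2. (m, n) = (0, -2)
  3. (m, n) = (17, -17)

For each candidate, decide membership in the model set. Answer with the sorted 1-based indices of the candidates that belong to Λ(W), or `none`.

1

Numerically τ ≈ 3.30278 and τ' = −1/τ ≈ -0.30278.
#1 (1,3): internal coord 1 + (3)·τ' = +0.09167; +0.09167 ∈ [-0.7, 0.5) → IN Λ
#2 (0,-2): internal coord 0 + (-2)·τ' = +0.60555; +0.60555 ∉ [-0.7, 0.5) → out
#3 (17,-17): internal coord 17 + (-17)·τ' = +22.14719; +22.14719 ∉ [-0.7, 0.5) → out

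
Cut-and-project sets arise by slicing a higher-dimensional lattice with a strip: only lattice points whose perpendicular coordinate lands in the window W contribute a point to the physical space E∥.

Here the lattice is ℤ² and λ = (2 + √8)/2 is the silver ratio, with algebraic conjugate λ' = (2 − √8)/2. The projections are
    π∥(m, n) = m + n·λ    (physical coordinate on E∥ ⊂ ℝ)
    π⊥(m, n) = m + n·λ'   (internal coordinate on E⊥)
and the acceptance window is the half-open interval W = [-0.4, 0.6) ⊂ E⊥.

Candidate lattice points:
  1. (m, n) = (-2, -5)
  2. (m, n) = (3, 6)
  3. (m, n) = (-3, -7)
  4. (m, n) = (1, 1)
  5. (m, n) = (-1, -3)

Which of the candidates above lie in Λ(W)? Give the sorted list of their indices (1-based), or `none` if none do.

Compute λ' = (2−√8)/2 = -0.41421, so π⊥(m,n) = m -0.41421·n.
[1] lift (-2,-5): star map gives 0.07107; window check -0.4 ≤ 0.07107 < 0.6 is true → IN Λ
[2] lift (3,6): star map gives 0.51472; window check -0.4 ≤ 0.51472 < 0.6 is true → IN Λ
[3] lift (-3,-7): star map gives -0.10051; window check -0.4 ≤ -0.10051 < 0.6 is true → IN Λ
[4] lift (1,1): star map gives 0.58579; window check -0.4 ≤ 0.58579 < 0.6 is true → IN Λ
[5] lift (-1,-3): star map gives 0.24264; window check -0.4 ≤ 0.24264 < 0.6 is true → IN Λ

1, 2, 3, 4, 5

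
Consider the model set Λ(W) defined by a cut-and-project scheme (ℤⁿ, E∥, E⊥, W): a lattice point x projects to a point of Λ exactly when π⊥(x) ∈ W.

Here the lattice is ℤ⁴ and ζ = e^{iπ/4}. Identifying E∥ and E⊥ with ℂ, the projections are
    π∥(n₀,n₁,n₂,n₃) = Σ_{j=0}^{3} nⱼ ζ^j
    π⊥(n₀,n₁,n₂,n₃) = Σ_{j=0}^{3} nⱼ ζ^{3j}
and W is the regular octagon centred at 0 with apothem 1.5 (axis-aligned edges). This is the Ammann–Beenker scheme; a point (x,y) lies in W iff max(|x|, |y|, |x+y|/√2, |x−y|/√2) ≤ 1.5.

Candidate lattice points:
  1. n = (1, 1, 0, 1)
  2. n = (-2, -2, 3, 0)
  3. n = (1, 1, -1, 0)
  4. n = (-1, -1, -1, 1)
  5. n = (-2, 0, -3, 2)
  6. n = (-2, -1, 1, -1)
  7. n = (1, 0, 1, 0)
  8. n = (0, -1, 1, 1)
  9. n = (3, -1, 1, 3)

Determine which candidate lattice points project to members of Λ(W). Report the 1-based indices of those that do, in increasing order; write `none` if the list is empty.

4, 7

Internal map: ζ^{3j} for j=0..3 gives (1,0), (−√2/2,√2/2), (0,−1), (√2/2,√2/2).
candidate 1: n = (1, 1, 0, 1) → π⊥ ≈ (+1.000000, +1.414214); max(|x|,|y|,|x±y|/√2) = 1.707107 > 1.5 ⇒ ∉ W
candidate 2: n = (-2, -2, 3, 0) → π⊥ ≈ (-0.585786, -4.414214); max(|x|,|y|,|x±y|/√2) = 4.414214 > 1.5 ⇒ ∉ W
candidate 3: n = (1, 1, -1, 0) → π⊥ ≈ (+0.292893, +1.707107); max(|x|,|y|,|x±y|/√2) = 1.707107 > 1.5 ⇒ ∉ W
candidate 4: n = (-1, -1, -1, 1) → π⊥ ≈ (+0.414214, +1.000000); max(|x|,|y|,|x±y|/√2) = 1.000000 ≤ 1.5 ⇒ ∈ W
candidate 5: n = (-2, 0, -3, 2) → π⊥ ≈ (-0.585786, +4.414214); max(|x|,|y|,|x±y|/√2) = 4.414214 > 1.5 ⇒ ∉ W
candidate 6: n = (-2, -1, 1, -1) → π⊥ ≈ (-2.000000, -2.414214); max(|x|,|y|,|x±y|/√2) = 3.121320 > 1.5 ⇒ ∉ W
candidate 7: n = (1, 0, 1, 0) → π⊥ ≈ (+1.000000, -1.000000); max(|x|,|y|,|x±y|/√2) = 1.414214 ≤ 1.5 ⇒ ∈ W
candidate 8: n = (0, -1, 1, 1) → π⊥ ≈ (+1.414214, -1.000000); max(|x|,|y|,|x±y|/√2) = 1.707107 > 1.5 ⇒ ∉ W
candidate 9: n = (3, -1, 1, 3) → π⊥ ≈ (+5.828427, +0.414214); max(|x|,|y|,|x±y|/√2) = 5.828427 > 1.5 ⇒ ∉ W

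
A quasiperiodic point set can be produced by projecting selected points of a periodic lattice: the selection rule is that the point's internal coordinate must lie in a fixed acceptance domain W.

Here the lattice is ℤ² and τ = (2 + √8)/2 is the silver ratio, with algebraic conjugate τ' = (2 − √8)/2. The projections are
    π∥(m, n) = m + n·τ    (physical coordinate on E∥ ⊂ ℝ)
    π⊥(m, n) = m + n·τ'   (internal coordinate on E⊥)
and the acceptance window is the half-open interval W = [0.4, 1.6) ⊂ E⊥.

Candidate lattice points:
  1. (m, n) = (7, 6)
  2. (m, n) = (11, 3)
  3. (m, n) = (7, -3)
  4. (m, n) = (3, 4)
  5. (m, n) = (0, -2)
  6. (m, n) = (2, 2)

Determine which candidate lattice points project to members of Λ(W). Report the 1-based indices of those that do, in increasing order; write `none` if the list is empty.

4, 5, 6

Compute τ' = (2−√8)/2 = -0.4142, so π⊥(m,n) = m -0.4142·n.
#1 (7,6): internal coord 7 + (6)·τ' = +4.5147; +4.5147 ∉ [0.4, 1.6) → out
#2 (11,3): internal coord 11 + (3)·τ' = +9.7574; +9.7574 ∉ [0.4, 1.6) → out
#3 (7,-3): internal coord 7 + (-3)·τ' = +8.2426; +8.2426 ∉ [0.4, 1.6) → out
#4 (3,4): internal coord 3 + (4)·τ' = +1.3431; +1.3431 ∈ [0.4, 1.6) → IN Λ
#5 (0,-2): internal coord 0 + (-2)·τ' = +0.8284; +0.8284 ∈ [0.4, 1.6) → IN Λ
#6 (2,2): internal coord 2 + (2)·τ' = +1.1716; +1.1716 ∈ [0.4, 1.6) → IN Λ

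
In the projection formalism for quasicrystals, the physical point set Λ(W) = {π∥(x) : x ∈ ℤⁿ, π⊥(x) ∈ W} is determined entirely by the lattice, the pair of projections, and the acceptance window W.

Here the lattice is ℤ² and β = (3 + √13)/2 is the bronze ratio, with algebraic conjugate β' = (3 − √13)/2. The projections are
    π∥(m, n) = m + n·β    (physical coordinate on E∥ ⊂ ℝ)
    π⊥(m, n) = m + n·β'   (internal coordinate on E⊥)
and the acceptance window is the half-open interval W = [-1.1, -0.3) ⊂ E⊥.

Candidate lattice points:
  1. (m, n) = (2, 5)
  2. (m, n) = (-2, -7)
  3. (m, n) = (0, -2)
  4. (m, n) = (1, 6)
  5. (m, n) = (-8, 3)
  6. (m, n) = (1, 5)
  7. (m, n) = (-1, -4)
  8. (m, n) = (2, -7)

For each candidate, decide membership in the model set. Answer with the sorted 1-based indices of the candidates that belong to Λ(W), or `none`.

Numerically β ≈ 3.30278 and β' = −1/β ≈ -0.30278.
[1] lift (2,5): star map gives 0.48612; window check -1.1 ≤ 0.48612 < -0.3 is false → out
[2] lift (-2,-7): star map gives 0.11943; window check -1.1 ≤ 0.11943 < -0.3 is false → out
[3] lift (0,-2): star map gives 0.60555; window check -1.1 ≤ 0.60555 < -0.3 is false → out
[4] lift (1,6): star map gives -0.81665; window check -1.1 ≤ -0.81665 < -0.3 is true → IN Λ
[5] lift (-8,3): star map gives -8.90833; window check -1.1 ≤ -8.90833 < -0.3 is false → out
[6] lift (1,5): star map gives -0.51388; window check -1.1 ≤ -0.51388 < -0.3 is true → IN Λ
[7] lift (-1,-4): star map gives 0.21110; window check -1.1 ≤ 0.21110 < -0.3 is false → out
[8] lift (2,-7): star map gives 4.11943; window check -1.1 ≤ 4.11943 < -0.3 is false → out

4, 6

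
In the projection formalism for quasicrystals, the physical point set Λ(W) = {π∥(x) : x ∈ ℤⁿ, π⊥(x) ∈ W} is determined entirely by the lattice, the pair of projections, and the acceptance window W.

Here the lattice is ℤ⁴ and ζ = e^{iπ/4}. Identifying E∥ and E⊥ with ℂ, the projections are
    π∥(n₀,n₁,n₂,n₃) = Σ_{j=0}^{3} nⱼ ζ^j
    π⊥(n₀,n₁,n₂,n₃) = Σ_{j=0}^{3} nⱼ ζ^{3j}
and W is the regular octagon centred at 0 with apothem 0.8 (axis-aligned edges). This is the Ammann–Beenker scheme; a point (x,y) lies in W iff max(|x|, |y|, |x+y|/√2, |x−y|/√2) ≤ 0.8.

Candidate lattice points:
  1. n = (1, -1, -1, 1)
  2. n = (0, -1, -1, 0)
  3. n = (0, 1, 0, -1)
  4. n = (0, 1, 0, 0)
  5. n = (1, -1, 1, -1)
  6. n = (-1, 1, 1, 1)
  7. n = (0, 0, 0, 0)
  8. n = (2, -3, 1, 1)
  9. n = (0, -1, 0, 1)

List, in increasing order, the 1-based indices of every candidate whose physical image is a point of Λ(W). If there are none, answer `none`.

2, 7

With ζ = e^{iπ/4} the internal vectors are ζ^0,ζ^3,ζ^6,ζ^9.
#1 (1, -1, -1, 1): internal (2.41421, 1.00000); octagon support 2.41421 vs apothem 0.8 → ∉ W
#2 (0, -1, -1, 0): internal (0.70711, 0.29289); octagon support 0.70711 vs apothem 0.8 → ∈ W
#3 (0, 1, 0, -1): internal (-1.41421, 0.00000); octagon support 1.41421 vs apothem 0.8 → ∉ W
#4 (0, 1, 0, 0): internal (-0.70711, 0.70711); octagon support 1.00000 vs apothem 0.8 → ∉ W
#5 (1, -1, 1, -1): internal (1.00000, -2.41421); octagon support 2.41421 vs apothem 0.8 → ∉ W
#6 (-1, 1, 1, 1): internal (-1.00000, 0.41421); octagon support 1.00000 vs apothem 0.8 → ∉ W
#7 (0, 0, 0, 0): internal (0.00000, 0.00000); octagon support 0.00000 vs apothem 0.8 → ∈ W
#8 (2, -3, 1, 1): internal (4.82843, -2.41421); octagon support 5.12132 vs apothem 0.8 → ∉ W
#9 (0, -1, 0, 1): internal (1.41421, 0.00000); octagon support 1.41421 vs apothem 0.8 → ∉ W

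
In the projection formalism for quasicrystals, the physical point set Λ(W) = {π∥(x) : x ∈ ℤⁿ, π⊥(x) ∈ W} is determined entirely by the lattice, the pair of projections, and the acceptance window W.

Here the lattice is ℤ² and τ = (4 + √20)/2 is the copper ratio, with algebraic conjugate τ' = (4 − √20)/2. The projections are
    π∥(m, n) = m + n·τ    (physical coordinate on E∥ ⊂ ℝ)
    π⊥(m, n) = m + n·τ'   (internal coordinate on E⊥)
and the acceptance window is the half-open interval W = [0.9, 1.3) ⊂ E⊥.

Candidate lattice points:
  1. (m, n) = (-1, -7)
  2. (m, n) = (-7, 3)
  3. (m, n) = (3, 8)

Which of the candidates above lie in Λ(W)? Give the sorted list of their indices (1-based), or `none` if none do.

τ' = (4−√20)/2 ≈ -0.236068.
candidate 1: (m,n)=(-1,-7) → π∥ = -1-7·τ ≈ -30.652476, π⊥ = -1-7·τ' ≈ 0.652476 ∉ [0.9, 1.3) ⇒ out
candidate 2: (m,n)=(-7,3) → π∥ = -7+3·τ ≈ 5.708204, π⊥ = -7+3·τ' ≈ -7.708204 ∉ [0.9, 1.3) ⇒ out
candidate 3: (m,n)=(3,8) → π∥ = 3+8·τ ≈ 36.888544, π⊥ = 3+8·τ' ≈ 1.111456 ∈ [0.9, 1.3) ⇒ IN Λ

3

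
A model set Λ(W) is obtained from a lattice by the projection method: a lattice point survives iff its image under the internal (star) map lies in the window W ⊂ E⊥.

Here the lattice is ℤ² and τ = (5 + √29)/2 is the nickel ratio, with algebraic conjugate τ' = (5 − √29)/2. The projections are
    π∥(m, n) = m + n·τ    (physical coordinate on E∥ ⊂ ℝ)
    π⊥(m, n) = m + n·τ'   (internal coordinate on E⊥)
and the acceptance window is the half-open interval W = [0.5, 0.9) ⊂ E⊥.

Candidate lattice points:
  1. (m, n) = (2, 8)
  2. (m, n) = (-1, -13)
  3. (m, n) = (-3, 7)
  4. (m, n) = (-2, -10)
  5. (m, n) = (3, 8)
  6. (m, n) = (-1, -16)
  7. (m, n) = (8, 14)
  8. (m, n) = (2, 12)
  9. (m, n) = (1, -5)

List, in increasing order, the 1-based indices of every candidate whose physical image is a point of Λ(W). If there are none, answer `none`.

τ' = (5−√29)/2 ≈ -0.192582.
[1] lift (2,8): star map gives 0.459341; window check 0.5 ≤ 0.459341 < 0.9 is false → out
[2] lift (-1,-13): star map gives 1.503571; window check 0.5 ≤ 1.503571 < 0.9 is false → out
[3] lift (-3,7): star map gives -4.348077; window check 0.5 ≤ -4.348077 < 0.9 is false → out
[4] lift (-2,-10): star map gives -0.074176; window check 0.5 ≤ -0.074176 < 0.9 is false → out
[5] lift (3,8): star map gives 1.459341; window check 0.5 ≤ 1.459341 < 0.9 is false → out
[6] lift (-1,-16): star map gives 2.081318; window check 0.5 ≤ 2.081318 < 0.9 is false → out
[7] lift (8,14): star map gives 5.303846; window check 0.5 ≤ 5.303846 < 0.9 is false → out
[8] lift (2,12): star map gives -0.310989; window check 0.5 ≤ -0.310989 < 0.9 is false → out
[9] lift (1,-5): star map gives 1.962912; window check 0.5 ≤ 1.962912 < 0.9 is false → out

none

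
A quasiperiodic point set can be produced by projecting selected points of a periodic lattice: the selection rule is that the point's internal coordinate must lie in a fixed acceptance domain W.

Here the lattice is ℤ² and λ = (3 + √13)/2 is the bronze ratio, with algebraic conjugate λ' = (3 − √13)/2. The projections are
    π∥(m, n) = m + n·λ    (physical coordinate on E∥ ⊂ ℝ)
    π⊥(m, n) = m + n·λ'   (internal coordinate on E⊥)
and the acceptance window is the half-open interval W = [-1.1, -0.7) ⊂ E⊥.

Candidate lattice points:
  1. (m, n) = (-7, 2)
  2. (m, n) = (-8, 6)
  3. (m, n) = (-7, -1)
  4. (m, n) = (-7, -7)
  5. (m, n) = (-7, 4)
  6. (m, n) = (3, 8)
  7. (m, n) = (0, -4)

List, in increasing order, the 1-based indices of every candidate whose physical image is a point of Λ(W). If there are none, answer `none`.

none

Numerically λ ≈ 3.3028 and λ' = −1/λ ≈ -0.3028.
candidate 1: (m,n)=(-7,2) → π∥ = -7+2·λ ≈ -0.3944, π⊥ = -7+2·λ' ≈ -7.6056 ∉ [-1.1, -0.7) ⇒ out
candidate 2: (m,n)=(-8,6) → π∥ = -8+6·λ ≈ 11.8167, π⊥ = -8+6·λ' ≈ -9.8167 ∉ [-1.1, -0.7) ⇒ out
candidate 3: (m,n)=(-7,-1) → π∥ = -7-1·λ ≈ -10.3028, π⊥ = -7-1·λ' ≈ -6.6972 ∉ [-1.1, -0.7) ⇒ out
candidate 4: (m,n)=(-7,-7) → π∥ = -7-7·λ ≈ -30.1194, π⊥ = -7-7·λ' ≈ -4.8806 ∉ [-1.1, -0.7) ⇒ out
candidate 5: (m,n)=(-7,4) → π∥ = -7+4·λ ≈ 6.2111, π⊥ = -7+4·λ' ≈ -8.2111 ∉ [-1.1, -0.7) ⇒ out
candidate 6: (m,n)=(3,8) → π∥ = 3+8·λ ≈ 29.4222, π⊥ = 3+8·λ' ≈ 0.5778 ∉ [-1.1, -0.7) ⇒ out
candidate 7: (m,n)=(0,-4) → π∥ = 0-4·λ ≈ -13.2111, π⊥ = 0-4·λ' ≈ 1.2111 ∉ [-1.1, -0.7) ⇒ out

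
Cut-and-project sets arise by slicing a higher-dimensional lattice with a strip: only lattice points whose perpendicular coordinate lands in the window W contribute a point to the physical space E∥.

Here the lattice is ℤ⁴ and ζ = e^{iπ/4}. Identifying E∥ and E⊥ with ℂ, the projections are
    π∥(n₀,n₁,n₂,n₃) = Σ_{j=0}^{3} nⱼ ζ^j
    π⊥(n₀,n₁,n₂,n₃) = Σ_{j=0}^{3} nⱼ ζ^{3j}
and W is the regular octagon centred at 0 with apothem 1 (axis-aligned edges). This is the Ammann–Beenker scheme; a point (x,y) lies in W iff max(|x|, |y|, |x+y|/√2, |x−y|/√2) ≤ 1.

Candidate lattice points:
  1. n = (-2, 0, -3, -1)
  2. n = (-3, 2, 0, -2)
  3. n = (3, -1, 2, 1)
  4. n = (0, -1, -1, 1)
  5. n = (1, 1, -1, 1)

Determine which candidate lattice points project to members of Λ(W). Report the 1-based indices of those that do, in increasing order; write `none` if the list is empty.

none

π⊥(n) = n₀ + n₁ζ³ + n₂ζ⁶ + n₃ζ⁹ where ζ = e^{iπ/4}.
candidate 1: n = (-2, 0, -3, -1) → π⊥ ≈ (-2.707107, +2.292893); max(|x|,|y|,|x±y|/√2) = 3.535534 > 1 ⇒ ∉ W
candidate 2: n = (-3, 2, 0, -2) → π⊥ ≈ (-5.828427, +0.000000); max(|x|,|y|,|x±y|/√2) = 5.828427 > 1 ⇒ ∉ W
candidate 3: n = (3, -1, 2, 1) → π⊥ ≈ (+4.414214, -2.000000); max(|x|,|y|,|x±y|/√2) = 4.535534 > 1 ⇒ ∉ W
candidate 4: n = (0, -1, -1, 1) → π⊥ ≈ (+1.414214, +1.000000); max(|x|,|y|,|x±y|/√2) = 1.707107 > 1 ⇒ ∉ W
candidate 5: n = (1, 1, -1, 1) → π⊥ ≈ (+1.000000, +2.414214); max(|x|,|y|,|x±y|/√2) = 2.414214 > 1 ⇒ ∉ W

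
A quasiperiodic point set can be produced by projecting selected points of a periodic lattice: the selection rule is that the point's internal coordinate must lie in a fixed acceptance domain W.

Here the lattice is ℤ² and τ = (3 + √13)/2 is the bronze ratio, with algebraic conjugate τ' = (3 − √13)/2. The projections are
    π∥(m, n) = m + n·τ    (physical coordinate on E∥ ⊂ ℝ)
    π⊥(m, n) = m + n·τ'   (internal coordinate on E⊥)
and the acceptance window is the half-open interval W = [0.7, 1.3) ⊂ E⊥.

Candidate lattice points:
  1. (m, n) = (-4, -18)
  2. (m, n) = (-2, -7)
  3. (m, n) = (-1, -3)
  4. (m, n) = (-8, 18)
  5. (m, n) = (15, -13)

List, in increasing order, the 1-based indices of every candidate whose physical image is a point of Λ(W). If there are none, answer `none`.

none

τ' = (3−√13)/2 ≈ -0.302776.
candidate 1: (m,n)=(-4,-18) → π∥ = -4-18·τ ≈ -63.449961, π⊥ = -4-18·τ' ≈ 1.449961 ∉ [0.7, 1.3) ⇒ out
candidate 2: (m,n)=(-2,-7) → π∥ = -2-7·τ ≈ -25.119429, π⊥ = -2-7·τ' ≈ 0.119429 ∉ [0.7, 1.3) ⇒ out
candidate 3: (m,n)=(-1,-3) → π∥ = -1-3·τ ≈ -10.908327, π⊥ = -1-3·τ' ≈ -0.091673 ∉ [0.7, 1.3) ⇒ out
candidate 4: (m,n)=(-8,18) → π∥ = -8+18·τ ≈ 51.449961, π⊥ = -8+18·τ' ≈ -13.449961 ∉ [0.7, 1.3) ⇒ out
candidate 5: (m,n)=(15,-13) → π∥ = 15-13·τ ≈ -27.936083, π⊥ = 15-13·τ' ≈ 18.936083 ∉ [0.7, 1.3) ⇒ out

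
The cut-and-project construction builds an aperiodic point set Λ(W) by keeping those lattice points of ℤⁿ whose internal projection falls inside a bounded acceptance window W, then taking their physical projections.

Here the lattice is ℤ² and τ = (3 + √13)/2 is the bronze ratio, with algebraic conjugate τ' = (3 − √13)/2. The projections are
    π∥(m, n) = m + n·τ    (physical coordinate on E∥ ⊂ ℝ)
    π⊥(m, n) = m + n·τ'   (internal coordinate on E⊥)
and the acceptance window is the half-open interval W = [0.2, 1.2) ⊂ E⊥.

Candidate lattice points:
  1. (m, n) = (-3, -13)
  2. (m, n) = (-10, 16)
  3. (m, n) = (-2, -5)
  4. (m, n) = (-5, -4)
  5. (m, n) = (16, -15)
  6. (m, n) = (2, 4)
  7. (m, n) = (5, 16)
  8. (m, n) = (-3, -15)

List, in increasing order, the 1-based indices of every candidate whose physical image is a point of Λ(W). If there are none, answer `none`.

τ' = (3−√13)/2 ≈ -0.302776.
[1] lift (-3,-13): star map gives 0.936083; window check 0.2 ≤ 0.936083 < 1.2 is true → IN Λ
[2] lift (-10,16): star map gives -14.844410; window check 0.2 ≤ -14.844410 < 1.2 is false → out
[3] lift (-2,-5): star map gives -0.486122; window check 0.2 ≤ -0.486122 < 1.2 is false → out
[4] lift (-5,-4): star map gives -3.788897; window check 0.2 ≤ -3.788897 < 1.2 is false → out
[5] lift (16,-15): star map gives 20.541635; window check 0.2 ≤ 20.541635 < 1.2 is false → out
[6] lift (2,4): star map gives 0.788897; window check 0.2 ≤ 0.788897 < 1.2 is true → IN Λ
[7] lift (5,16): star map gives 0.155590; window check 0.2 ≤ 0.155590 < 1.2 is false → out
[8] lift (-3,-15): star map gives 1.541635; window check 0.2 ≤ 1.541635 < 1.2 is false → out

1, 6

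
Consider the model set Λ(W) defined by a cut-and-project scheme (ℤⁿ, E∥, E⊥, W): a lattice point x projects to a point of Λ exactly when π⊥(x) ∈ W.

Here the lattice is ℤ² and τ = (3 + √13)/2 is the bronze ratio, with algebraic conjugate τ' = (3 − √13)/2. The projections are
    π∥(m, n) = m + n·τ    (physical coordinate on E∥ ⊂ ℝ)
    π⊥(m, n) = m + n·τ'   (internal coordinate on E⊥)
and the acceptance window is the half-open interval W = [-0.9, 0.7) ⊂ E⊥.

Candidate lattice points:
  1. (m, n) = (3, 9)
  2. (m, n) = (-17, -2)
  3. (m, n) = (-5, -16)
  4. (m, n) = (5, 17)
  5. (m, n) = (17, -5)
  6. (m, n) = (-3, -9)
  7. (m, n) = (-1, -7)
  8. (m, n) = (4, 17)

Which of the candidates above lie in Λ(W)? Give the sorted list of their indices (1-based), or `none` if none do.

1, 3, 4, 6

Numerically τ ≈ 3.302776 and τ' = −1/τ ≈ -0.302776.
#1 (3,9): internal coord 3 + (9)·τ' = +0.275019; +0.275019 ∈ [-0.9, 0.7) → IN Λ
#2 (-17,-2): internal coord -17 + (-2)·τ' = -16.394449; -16.394449 ∉ [-0.9, 0.7) → out
#3 (-5,-16): internal coord -5 + (-16)·τ' = -0.155590; -0.155590 ∈ [-0.9, 0.7) → IN Λ
#4 (5,17): internal coord 5 + (17)·τ' = -0.147186; -0.147186 ∈ [-0.9, 0.7) → IN Λ
#5 (17,-5): internal coord 17 + (-5)·τ' = +18.513878; +18.513878 ∉ [-0.9, 0.7) → out
#6 (-3,-9): internal coord -3 + (-9)·τ' = -0.275019; -0.275019 ∈ [-0.9, 0.7) → IN Λ
#7 (-1,-7): internal coord -1 + (-7)·τ' = +1.119429; +1.119429 ∉ [-0.9, 0.7) → out
#8 (4,17): internal coord 4 + (17)·τ' = -1.147186; -1.147186 ∉ [-0.9, 0.7) → out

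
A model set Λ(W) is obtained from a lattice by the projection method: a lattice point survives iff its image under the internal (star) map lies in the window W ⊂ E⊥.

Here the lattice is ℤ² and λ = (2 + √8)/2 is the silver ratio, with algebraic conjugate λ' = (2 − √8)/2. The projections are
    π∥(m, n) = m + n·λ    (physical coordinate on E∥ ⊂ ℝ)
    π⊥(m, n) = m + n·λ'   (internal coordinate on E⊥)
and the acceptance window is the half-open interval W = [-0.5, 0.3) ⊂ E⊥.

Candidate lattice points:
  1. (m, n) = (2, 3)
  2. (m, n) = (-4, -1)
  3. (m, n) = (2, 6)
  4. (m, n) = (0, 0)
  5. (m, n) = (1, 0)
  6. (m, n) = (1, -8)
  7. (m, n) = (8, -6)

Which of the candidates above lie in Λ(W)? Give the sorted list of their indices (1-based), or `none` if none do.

3, 4

Compute λ' = (2−√8)/2 = -0.414214, so π⊥(m,n) = m -0.414214·n.
candidate 1: (m,n)=(2,3) → π∥ = 2+3·λ ≈ 9.242641, π⊥ = 2+3·λ' ≈ 0.757359 ∉ [-0.5, 0.3) ⇒ out
candidate 2: (m,n)=(-4,-1) → π∥ = -4-1·λ ≈ -6.414214, π⊥ = -4-1·λ' ≈ -3.585786 ∉ [-0.5, 0.3) ⇒ out
candidate 3: (m,n)=(2,6) → π∥ = 2+6·λ ≈ 16.485281, π⊥ = 2+6·λ' ≈ -0.485281 ∈ [-0.5, 0.3) ⇒ IN Λ
candidate 4: (m,n)=(0,0) → π∥ = 0+0·λ ≈ 0.000000, π⊥ = 0+0·λ' ≈ 0.000000 ∈ [-0.5, 0.3) ⇒ IN Λ
candidate 5: (m,n)=(1,0) → π∥ = 1+0·λ ≈ 1.000000, π⊥ = 1+0·λ' ≈ 1.000000 ∉ [-0.5, 0.3) ⇒ out
candidate 6: (m,n)=(1,-8) → π∥ = 1-8·λ ≈ -18.313708, π⊥ = 1-8·λ' ≈ 4.313708 ∉ [-0.5, 0.3) ⇒ out
candidate 7: (m,n)=(8,-6) → π∥ = 8-6·λ ≈ -6.485281, π⊥ = 8-6·λ' ≈ 10.485281 ∉ [-0.5, 0.3) ⇒ out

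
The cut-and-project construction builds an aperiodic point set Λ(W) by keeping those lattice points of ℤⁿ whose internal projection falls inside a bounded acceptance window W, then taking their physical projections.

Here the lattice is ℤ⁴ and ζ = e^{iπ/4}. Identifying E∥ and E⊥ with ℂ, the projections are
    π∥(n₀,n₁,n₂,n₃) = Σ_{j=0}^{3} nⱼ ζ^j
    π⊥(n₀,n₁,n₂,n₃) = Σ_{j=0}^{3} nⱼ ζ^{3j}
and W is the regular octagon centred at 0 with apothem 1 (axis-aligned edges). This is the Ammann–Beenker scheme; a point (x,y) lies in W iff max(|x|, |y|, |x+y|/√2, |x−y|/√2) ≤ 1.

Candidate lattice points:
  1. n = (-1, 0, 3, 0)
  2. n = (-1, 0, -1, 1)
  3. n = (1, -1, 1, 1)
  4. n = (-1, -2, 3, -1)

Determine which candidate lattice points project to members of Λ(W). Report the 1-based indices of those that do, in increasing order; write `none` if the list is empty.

With ζ = e^{iπ/4} the internal vectors are ζ^0,ζ^3,ζ^6,ζ^9.
#1 (-1, 0, 3, 0): internal (-1.00000, -3.00000); octagon support 3.00000 vs apothem 1 → ∉ W
#2 (-1, 0, -1, 1): internal (-0.29289, 1.70711); octagon support 1.70711 vs apothem 1 → ∉ W
#3 (1, -1, 1, 1): internal (2.41421, -1.00000); octagon support 2.41421 vs apothem 1 → ∉ W
#4 (-1, -2, 3, -1): internal (-0.29289, -5.12132); octagon support 5.12132 vs apothem 1 → ∉ W

none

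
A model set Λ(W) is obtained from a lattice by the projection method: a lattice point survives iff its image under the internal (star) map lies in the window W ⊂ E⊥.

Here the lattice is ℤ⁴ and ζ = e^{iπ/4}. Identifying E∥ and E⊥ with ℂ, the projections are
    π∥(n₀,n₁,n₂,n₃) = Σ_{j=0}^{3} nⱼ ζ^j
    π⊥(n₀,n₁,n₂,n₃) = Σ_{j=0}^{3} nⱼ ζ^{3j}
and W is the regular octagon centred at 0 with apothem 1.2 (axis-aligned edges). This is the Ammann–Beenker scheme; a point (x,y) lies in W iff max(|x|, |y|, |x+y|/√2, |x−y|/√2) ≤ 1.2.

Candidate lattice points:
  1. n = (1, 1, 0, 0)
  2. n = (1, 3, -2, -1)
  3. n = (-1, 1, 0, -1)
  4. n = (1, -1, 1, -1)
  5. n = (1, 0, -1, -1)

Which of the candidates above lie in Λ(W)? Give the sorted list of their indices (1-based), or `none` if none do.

With ζ = e^{iπ/4} the internal vectors are ζ^0,ζ^3,ζ^6,ζ^9.
#1 (1, 1, 0, 0): internal (0.2929, 0.7071); octagon support 0.7071 vs apothem 1.2 → ∈ W
#2 (1, 3, -2, -1): internal (-1.8284, 3.4142); octagon support 3.7071 vs apothem 1.2 → ∉ W
#3 (-1, 1, 0, -1): internal (-2.4142, 0.0000); octagon support 2.4142 vs apothem 1.2 → ∉ W
#4 (1, -1, 1, -1): internal (1.0000, -2.4142); octagon support 2.4142 vs apothem 1.2 → ∉ W
#5 (1, 0, -1, -1): internal (0.2929, 0.2929); octagon support 0.4142 vs apothem 1.2 → ∈ W

1, 5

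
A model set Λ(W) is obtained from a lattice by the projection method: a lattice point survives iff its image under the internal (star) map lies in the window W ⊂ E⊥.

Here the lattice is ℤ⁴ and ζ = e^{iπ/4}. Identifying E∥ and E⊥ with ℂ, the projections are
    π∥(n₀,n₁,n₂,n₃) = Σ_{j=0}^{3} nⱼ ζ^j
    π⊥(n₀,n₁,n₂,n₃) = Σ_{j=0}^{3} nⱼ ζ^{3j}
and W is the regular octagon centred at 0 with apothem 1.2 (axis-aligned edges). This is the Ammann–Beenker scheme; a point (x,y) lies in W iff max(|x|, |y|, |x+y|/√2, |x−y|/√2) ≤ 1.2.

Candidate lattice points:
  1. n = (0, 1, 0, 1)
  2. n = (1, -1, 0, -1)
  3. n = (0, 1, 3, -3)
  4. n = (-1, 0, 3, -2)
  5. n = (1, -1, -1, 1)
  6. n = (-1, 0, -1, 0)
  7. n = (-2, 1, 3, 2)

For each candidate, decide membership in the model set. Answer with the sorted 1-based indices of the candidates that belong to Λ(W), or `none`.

none

Internal map: ζ^{3j} for j=0..3 gives (1,0), (−√2/2,√2/2), (0,−1), (√2/2,√2/2).
candidate 1: n = (0, 1, 0, 1) → π⊥ ≈ (+0.000000, +1.414214); max(|x|,|y|,|x±y|/√2) = 1.414214 > 1.2 ⇒ ∉ W
candidate 2: n = (1, -1, 0, -1) → π⊥ ≈ (+1.000000, -1.414214); max(|x|,|y|,|x±y|/√2) = 1.707107 > 1.2 ⇒ ∉ W
candidate 3: n = (0, 1, 3, -3) → π⊥ ≈ (-2.828427, -4.414214); max(|x|,|y|,|x±y|/√2) = 5.121320 > 1.2 ⇒ ∉ W
candidate 4: n = (-1, 0, 3, -2) → π⊥ ≈ (-2.414214, -4.414214); max(|x|,|y|,|x±y|/√2) = 4.828427 > 1.2 ⇒ ∉ W
candidate 5: n = (1, -1, -1, 1) → π⊥ ≈ (+2.414214, +1.000000); max(|x|,|y|,|x±y|/√2) = 2.414214 > 1.2 ⇒ ∉ W
candidate 6: n = (-1, 0, -1, 0) → π⊥ ≈ (-1.000000, +1.000000); max(|x|,|y|,|x±y|/√2) = 1.414214 > 1.2 ⇒ ∉ W
candidate 7: n = (-2, 1, 3, 2) → π⊥ ≈ (-1.292893, -0.878680); max(|x|,|y|,|x±y|/√2) = 1.535534 > 1.2 ⇒ ∉ W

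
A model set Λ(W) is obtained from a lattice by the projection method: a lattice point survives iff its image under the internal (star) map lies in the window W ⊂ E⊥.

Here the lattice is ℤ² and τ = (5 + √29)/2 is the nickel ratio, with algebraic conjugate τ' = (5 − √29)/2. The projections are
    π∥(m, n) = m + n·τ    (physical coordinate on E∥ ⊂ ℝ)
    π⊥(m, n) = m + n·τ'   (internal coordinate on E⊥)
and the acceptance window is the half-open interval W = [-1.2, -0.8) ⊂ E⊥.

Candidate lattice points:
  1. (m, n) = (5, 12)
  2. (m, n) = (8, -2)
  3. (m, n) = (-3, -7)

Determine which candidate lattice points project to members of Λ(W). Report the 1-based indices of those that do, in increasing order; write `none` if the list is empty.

none

Numerically τ ≈ 5.192582 and τ' = −1/τ ≈ -0.192582.
[1] lift (5,12): star map gives 2.689011; window check -1.2 ≤ 2.689011 < -0.8 is false → out
[2] lift (8,-2): star map gives 8.385165; window check -1.2 ≤ 8.385165 < -0.8 is false → out
[3] lift (-3,-7): star map gives -1.651923; window check -1.2 ≤ -1.651923 < -0.8 is false → out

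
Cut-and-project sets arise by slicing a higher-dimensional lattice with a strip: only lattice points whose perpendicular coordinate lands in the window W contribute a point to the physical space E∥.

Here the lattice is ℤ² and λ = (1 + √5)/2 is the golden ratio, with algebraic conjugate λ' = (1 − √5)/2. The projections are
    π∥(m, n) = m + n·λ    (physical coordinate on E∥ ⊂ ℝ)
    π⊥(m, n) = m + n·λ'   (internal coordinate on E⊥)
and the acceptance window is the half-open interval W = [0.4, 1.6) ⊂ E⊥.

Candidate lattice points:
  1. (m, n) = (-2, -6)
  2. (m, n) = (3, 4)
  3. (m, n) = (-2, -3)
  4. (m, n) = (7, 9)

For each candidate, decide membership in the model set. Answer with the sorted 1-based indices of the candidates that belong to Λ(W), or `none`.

2, 4

Numerically λ ≈ 1.618034 and λ' = −1/λ ≈ -0.618034.
[1] lift (-2,-6): star map gives 1.708204; window check 0.4 ≤ 1.708204 < 1.6 is false → out
[2] lift (3,4): star map gives 0.527864; window check 0.4 ≤ 0.527864 < 1.6 is true → IN Λ
[3] lift (-2,-3): star map gives -0.145898; window check 0.4 ≤ -0.145898 < 1.6 is false → out
[4] lift (7,9): star map gives 1.437694; window check 0.4 ≤ 1.437694 < 1.6 is true → IN Λ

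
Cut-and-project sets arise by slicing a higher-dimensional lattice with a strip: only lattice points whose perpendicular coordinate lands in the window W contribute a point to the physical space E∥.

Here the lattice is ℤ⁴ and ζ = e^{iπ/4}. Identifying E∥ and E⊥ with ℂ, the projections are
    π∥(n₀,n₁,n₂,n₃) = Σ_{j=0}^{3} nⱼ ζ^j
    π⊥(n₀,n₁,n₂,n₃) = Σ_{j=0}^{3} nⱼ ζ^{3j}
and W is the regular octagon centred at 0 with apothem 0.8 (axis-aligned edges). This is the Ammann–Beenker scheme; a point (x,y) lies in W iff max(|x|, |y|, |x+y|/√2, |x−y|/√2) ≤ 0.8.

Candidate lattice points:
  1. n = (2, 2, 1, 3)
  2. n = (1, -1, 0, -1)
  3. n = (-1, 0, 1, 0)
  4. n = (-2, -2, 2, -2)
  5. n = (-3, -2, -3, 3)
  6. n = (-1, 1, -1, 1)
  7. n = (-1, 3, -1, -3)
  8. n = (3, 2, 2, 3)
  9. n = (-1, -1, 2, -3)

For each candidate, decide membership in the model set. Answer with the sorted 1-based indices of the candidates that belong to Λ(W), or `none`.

none

Internal map: ζ^{3j} for j=0..3 gives (1,0), (−√2/2,√2/2), (0,−1), (√2/2,√2/2).
#1 (2, 2, 1, 3): internal (2.70711, 2.53553); octagon support 3.70711 vs apothem 0.8 → ∉ W
#2 (1, -1, 0, -1): internal (1.00000, -1.41421); octagon support 1.70711 vs apothem 0.8 → ∉ W
#3 (-1, 0, 1, 0): internal (-1.00000, -1.00000); octagon support 1.41421 vs apothem 0.8 → ∉ W
#4 (-2, -2, 2, -2): internal (-2.00000, -4.82843); octagon support 4.82843 vs apothem 0.8 → ∉ W
#5 (-3, -2, -3, 3): internal (0.53553, 3.70711); octagon support 3.70711 vs apothem 0.8 → ∉ W
#6 (-1, 1, -1, 1): internal (-1.00000, 2.41421); octagon support 2.41421 vs apothem 0.8 → ∉ W
#7 (-1, 3, -1, -3): internal (-5.24264, 1.00000); octagon support 5.24264 vs apothem 0.8 → ∉ W
#8 (3, 2, 2, 3): internal (3.70711, 1.53553); octagon support 3.70711 vs apothem 0.8 → ∉ W
#9 (-1, -1, 2, -3): internal (-2.41421, -4.82843); octagon support 5.12132 vs apothem 0.8 → ∉ W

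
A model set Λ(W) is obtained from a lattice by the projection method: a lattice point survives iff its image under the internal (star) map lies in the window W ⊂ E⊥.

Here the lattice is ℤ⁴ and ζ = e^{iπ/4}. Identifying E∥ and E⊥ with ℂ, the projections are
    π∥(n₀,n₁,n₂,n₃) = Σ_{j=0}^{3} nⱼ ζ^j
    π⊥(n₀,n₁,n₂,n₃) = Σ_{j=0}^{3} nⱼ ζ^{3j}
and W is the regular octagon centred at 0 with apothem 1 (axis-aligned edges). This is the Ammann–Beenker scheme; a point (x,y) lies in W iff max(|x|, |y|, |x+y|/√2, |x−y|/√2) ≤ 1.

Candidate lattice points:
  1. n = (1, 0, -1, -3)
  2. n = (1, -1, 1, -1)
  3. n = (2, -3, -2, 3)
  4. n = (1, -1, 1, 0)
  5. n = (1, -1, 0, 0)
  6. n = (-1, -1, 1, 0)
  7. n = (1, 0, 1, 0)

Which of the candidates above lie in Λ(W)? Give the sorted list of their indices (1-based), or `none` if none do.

Internal map: ζ^{3j} for j=0..3 gives (1,0), (−√2/2,√2/2), (0,−1), (√2/2,√2/2).
candidate 1: n = (1, 0, -1, -3) → π⊥ ≈ (-1.12132, -1.12132); max(|x|,|y|,|x±y|/√2) = 1.58579 > 1 ⇒ ∉ W
candidate 2: n = (1, -1, 1, -1) → π⊥ ≈ (+1.00000, -2.41421); max(|x|,|y|,|x±y|/√2) = 2.41421 > 1 ⇒ ∉ W
candidate 3: n = (2, -3, -2, 3) → π⊥ ≈ (+6.24264, +2.00000); max(|x|,|y|,|x±y|/√2) = 6.24264 > 1 ⇒ ∉ W
candidate 4: n = (1, -1, 1, 0) → π⊥ ≈ (+1.70711, -1.70711); max(|x|,|y|,|x±y|/√2) = 2.41421 > 1 ⇒ ∉ W
candidate 5: n = (1, -1, 0, 0) → π⊥ ≈ (+1.70711, -0.70711); max(|x|,|y|,|x±y|/√2) = 1.70711 > 1 ⇒ ∉ W
candidate 6: n = (-1, -1, 1, 0) → π⊥ ≈ (-0.29289, -1.70711); max(|x|,|y|,|x±y|/√2) = 1.70711 > 1 ⇒ ∉ W
candidate 7: n = (1, 0, 1, 0) → π⊥ ≈ (+1.00000, -1.00000); max(|x|,|y|,|x±y|/√2) = 1.41421 > 1 ⇒ ∉ W

none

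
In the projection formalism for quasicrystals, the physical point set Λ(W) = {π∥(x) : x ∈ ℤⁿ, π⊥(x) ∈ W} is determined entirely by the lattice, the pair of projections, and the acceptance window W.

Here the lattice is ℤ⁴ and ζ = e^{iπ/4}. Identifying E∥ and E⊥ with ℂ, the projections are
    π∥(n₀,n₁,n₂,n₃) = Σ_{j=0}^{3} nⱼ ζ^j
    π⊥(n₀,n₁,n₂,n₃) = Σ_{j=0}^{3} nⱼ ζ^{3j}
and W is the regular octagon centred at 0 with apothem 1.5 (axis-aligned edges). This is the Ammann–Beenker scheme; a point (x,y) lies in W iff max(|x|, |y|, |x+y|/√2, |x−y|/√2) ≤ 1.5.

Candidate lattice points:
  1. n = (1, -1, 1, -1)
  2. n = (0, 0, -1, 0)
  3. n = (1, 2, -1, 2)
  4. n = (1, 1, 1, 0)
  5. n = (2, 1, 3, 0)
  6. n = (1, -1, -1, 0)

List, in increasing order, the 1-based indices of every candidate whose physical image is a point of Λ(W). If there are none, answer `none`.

2, 4

Internal map: ζ^{3j} for j=0..3 gives (1,0), (−√2/2,√2/2), (0,−1), (√2/2,√2/2).
#1 (1, -1, 1, -1): internal (1.000000, -2.414214); octagon support 2.414214 vs apothem 1.5 → ∉ W
#2 (0, 0, -1, 0): internal (0.000000, 1.000000); octagon support 1.000000 vs apothem 1.5 → ∈ W
#3 (1, 2, -1, 2): internal (1.000000, 3.828427); octagon support 3.828427 vs apothem 1.5 → ∉ W
#4 (1, 1, 1, 0): internal (0.292893, -0.292893); octagon support 0.414214 vs apothem 1.5 → ∈ W
#5 (2, 1, 3, 0): internal (1.292893, -2.292893); octagon support 2.535534 vs apothem 1.5 → ∉ W
#6 (1, -1, -1, 0): internal (1.707107, 0.292893); octagon support 1.707107 vs apothem 1.5 → ∉ W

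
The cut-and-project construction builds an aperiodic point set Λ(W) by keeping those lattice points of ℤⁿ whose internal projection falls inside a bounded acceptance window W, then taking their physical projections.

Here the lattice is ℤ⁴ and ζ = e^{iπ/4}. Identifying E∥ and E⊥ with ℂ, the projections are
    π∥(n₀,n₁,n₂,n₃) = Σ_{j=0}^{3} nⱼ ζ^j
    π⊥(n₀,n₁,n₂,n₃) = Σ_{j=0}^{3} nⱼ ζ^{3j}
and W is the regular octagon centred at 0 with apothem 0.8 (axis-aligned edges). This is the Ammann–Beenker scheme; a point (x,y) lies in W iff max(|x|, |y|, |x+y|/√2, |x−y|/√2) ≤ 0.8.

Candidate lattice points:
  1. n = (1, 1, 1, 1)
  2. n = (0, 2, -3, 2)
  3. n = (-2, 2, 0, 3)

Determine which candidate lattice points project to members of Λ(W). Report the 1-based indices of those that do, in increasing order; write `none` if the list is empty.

none

π⊥(n) = n₀ + n₁ζ³ + n₂ζ⁶ + n₃ζ⁹ where ζ = e^{iπ/4}.
candidate 1: n = (1, 1, 1, 1) → π⊥ ≈ (+1.00000, +0.41421); max(|x|,|y|,|x±y|/√2) = 1.00000 > 0.8 ⇒ ∉ W
candidate 2: n = (0, 2, -3, 2) → π⊥ ≈ (+0.00000, +5.82843); max(|x|,|y|,|x±y|/√2) = 5.82843 > 0.8 ⇒ ∉ W
candidate 3: n = (-2, 2, 0, 3) → π⊥ ≈ (-1.29289, +3.53553); max(|x|,|y|,|x±y|/√2) = 3.53553 > 0.8 ⇒ ∉ W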